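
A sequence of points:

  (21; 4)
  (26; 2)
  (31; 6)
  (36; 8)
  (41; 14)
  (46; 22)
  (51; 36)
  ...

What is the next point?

First value: 21, 26, 31, 36, 41, 46, 51 → 56 (+5 each step).
For the second value, each term is the sum of the two before it: 4, 2, 6, 8, 14, 22, 36 → 58.
So the next point is (56; 58).

(56; 58)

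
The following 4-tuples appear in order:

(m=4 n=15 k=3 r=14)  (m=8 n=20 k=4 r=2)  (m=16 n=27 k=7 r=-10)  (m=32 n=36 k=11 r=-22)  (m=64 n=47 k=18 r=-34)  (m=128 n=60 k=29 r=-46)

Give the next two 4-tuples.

(m=256 n=75 k=47 r=-58), (m=512 n=92 k=76 r=-70)

M: ×2 each step; 4, 8, 16, 32, 64, 128 → 256 → 512.
N: 15, 20, 27, 36, 47, 60 → 75 → 92 (differences are 5, 7, 9, … (increasing by 2 each time)).
K: 3, 4, 7, 11, 18, 29 → 47 → 76 (each term is the sum of the two before it).
R: −12 each step, so 14, 2, -10, -22, -34, -46 → -58 → -70.
Putting the parts together: (m=256 n=75 k=47 r=-58) and then (m=512 n=92 k=76 r=-70).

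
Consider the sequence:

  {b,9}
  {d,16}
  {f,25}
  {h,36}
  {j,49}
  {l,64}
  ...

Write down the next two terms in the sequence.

{n,81}, {p,100}

Letter: letters move forward 2 places in the alphabet, so b, d, f, h, j, l → n → p.
Second slot goes 9, 16, 25, 36, 49, 64 → 81 → 100 (perfect squares: 3², 4², 5², …).
So the next two terms are {n,81} and {p,100}.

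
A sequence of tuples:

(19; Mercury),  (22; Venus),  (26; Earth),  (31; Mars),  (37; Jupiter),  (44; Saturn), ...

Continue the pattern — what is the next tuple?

First coordinate — differences are 3, 4, 5, … (increasing by 1 each time): 19, 22, 26, 31, 37, 44 → 52.
Planet — runs through the planets Mercury→Neptune: Mercury, Venus, Earth, Mars, Jupiter, Saturn → Uranus.
So the next tuple is (52; Uranus).

(52; Uranus)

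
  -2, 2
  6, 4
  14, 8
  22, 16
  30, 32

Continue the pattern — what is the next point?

38, 64

First entry goes -2, 6, 14, 22, 30 → 38 (+8 each step).
Second entry: 2, 4, 8, 16, 32 → 64 (×2 each step).
So the next point is 38, 64.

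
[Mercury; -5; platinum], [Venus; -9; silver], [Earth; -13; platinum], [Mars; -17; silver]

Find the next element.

For the planet, runs through the planets Mercury→Neptune: Mercury, Venus, Earth, Mars → Jupiter.
Second slot — −4 each step: -5, -9, -13, -17 → -21.
Metal — alternates platinum ↔ silver: platinum, silver, platinum, silver → platinum.
Combining the parts gives [Jupiter; -21; platinum].

[Jupiter; -21; platinum]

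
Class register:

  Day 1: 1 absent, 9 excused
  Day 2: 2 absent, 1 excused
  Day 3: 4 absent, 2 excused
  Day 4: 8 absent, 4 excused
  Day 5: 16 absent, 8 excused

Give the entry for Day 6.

For the absent, ×2 each step: 1, 2, 4, 8, 16 → 32.
Excused: always the previous value of the absent, so 9, 1, 2, 4, 8 → 16.
So the next record is 32 absent, 16 excused.

32 absent, 16 excused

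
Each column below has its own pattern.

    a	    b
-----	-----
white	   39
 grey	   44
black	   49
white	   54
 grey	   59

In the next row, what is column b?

Column b: +5 each step, so 39, 44, 49, 54, 59 → 64.

64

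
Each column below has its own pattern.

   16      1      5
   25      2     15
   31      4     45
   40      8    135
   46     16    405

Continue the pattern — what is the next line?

First component: alternating steps +9, +6, +9, +6, …; 16, 25, 31, 40, 46 → 55.
Second component: 1, 2, 4, 8, 16 → 32 (×2 each step).
Third component: ×3 each step, so 5, 15, 45, 135, 405 → 1215.
Combining the parts gives 55  32  1215.

55  32  1215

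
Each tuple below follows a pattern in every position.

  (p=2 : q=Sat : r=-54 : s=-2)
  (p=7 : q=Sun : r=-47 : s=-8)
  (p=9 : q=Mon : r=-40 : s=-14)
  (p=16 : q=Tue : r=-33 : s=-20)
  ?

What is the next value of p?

For the p, each term is the sum of the two before it: 2, 7, 9, 16 → 25.
Q: runs through the weekdays Mon→Sun, so Sat, Sun, Mon, Tue → Wed.
R: -54, -47, -40, -33 → -26 (+7 each step).
S: −6 each step, so -2, -8, -14, -20 → -26.

25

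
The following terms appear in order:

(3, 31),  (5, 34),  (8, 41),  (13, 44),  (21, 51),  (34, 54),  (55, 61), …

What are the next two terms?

(89, 64), (144, 71)

First component: each term is the sum of the two before it, so 3, 5, 8, 13, 21, 34, 55 → 89 → 144.
Second component: 31, 34, 41, 44, 51, 54, 61 → 64 → 71 (alternating steps +3, +7, +3, +7, …).
Putting the parts together: (89, 64) and then (144, 71).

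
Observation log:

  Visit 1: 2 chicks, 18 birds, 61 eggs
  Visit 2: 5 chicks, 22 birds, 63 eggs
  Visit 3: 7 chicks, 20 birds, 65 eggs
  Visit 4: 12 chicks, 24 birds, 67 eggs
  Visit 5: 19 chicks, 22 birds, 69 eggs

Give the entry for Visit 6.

Chicks: each term is the sum of the two before it, so 2, 5, 7, 12, 19 → 31.
Birds — alternating steps +4, −2, +4, −2, …: 18, 22, 20, 24, 22 → 26.
Eggs goes 61, 63, 65, 67, 69 → 71 (+2 each step).
So the next row is 31 chicks, 26 birds, 71 eggs.

31 chicks, 26 birds, 71 eggs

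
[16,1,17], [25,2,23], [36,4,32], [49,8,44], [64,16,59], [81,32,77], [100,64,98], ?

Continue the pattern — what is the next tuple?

First component goes 16, 25, 36, 49, 64, 81, 100 → 121 (perfect squares: 4², 5², 6², …).
Second component: ×2 each step; 1, 2, 4, 8, 16, 32, 64 → 128.
Third component goes 17, 23, 32, 44, 59, 77, 98 → 122 (differences are 6, 9, 12, … (increasing by 3 each time)).
Combining the parts gives [121,128,122].

[121,128,122]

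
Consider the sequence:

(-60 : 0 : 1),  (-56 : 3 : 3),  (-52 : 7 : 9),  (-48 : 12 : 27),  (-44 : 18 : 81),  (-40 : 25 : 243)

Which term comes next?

First value goes -60, -56, -52, -48, -44, -40 → -36 (+4 each step).
Second value — differences are 3, 4, 5, … (increasing by 1 each time): 0, 3, 7, 12, 18, 25 → 33.
Third value goes 1, 3, 9, 27, 81, 243 → 729 (×3 each step).
So the next term is (-36 : 33 : 729).

(-36 : 33 : 729)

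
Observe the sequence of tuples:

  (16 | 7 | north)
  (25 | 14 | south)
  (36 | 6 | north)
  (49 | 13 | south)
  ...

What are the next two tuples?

(64 | 5 | north), (81 | 12 | south)

First slot: perfect squares: 4², 5², 6², …; 16, 25, 36, 49 → 64 → 81.
Second slot: alternating steps +7, −8, +7, −8, …, so 7, 14, 6, 13 → 5 → 12.
For the direction, alternates north ↔ south: north, south, north, south → north → south.
Putting the parts together: (64 | 5 | north) and then (81 | 12 | south).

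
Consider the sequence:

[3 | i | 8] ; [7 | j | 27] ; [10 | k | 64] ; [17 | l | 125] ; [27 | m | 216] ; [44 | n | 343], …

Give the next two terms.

[71 | o | 512], [115 | p | 729]

First part goes 3, 7, 10, 17, 27, 44 → 71 → 115 (each term is the sum of the two before it).
Letter: letters move forward 1 place in the alphabet, so i, j, k, l, m, n → o → p.
Third part: perfect cubes: 2³, 3³, 4³, …, so 8, 27, 64, 125, 216, 343 → 512 → 729.
Putting the parts together: [71 | o | 512] and then [115 | p | 729].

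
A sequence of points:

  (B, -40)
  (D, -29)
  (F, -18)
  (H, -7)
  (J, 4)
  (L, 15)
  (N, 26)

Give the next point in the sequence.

(P, 37)

Letter: B, D, F, H, J, L, N → P (letters move forward 2 places in the alphabet).
Second entry: -40, -29, -18, -7, 4, 15, 26 → 37 (+11 each step).
So the next point is (P, 37).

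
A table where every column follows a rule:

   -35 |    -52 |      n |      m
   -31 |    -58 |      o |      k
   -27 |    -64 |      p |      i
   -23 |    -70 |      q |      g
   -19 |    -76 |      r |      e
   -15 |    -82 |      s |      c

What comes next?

-11  -88  t  a

First component: +4 each step, so -35, -31, -27, -23, -19, -15 → -11.
Second component: -52, -58, -64, -70, -76, -82 → -88 (−6 each step).
First letter: letters move forward 1 place in the alphabet; n, o, p, q, r, s → t.
Second letter — letters move back 2 places in the alphabet: m, k, i, g, e, c → a.
So the next row is -11  -88  t  a.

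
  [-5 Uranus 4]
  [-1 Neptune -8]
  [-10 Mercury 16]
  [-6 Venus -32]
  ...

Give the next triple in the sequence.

First part: alternating steps +4, −9, +4, −9, …; -5, -1, -10, -6 → -15.
Planet goes Uranus, Neptune, Mercury, Venus → Earth (runs through the planets Mercury→Neptune).
Third part goes 4, -8, 16, -32 → 64 (×(-2) each step).
So the next triple is [-15 Earth 64].

[-15 Earth 64]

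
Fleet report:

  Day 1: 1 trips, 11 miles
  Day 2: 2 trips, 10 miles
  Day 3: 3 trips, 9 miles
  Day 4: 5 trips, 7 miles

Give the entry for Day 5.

8 trips, 4 miles

Trips: each term is the sum of the two before it, so 1, 2, 3, 5 → 8.
Miles: together with the trips always sums to 12, so 11, 10, 9, 7 → 4.
Putting it together: 8 trips, 4 miles.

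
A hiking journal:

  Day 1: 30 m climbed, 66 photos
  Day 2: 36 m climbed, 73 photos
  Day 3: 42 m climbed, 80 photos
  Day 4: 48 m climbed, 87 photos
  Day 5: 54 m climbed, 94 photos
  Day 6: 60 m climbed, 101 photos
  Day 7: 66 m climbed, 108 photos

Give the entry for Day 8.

72 m climbed, 115 photos

M climbed — +6 each step: 30, 36, 42, 48, 54, 60, 66 → 72.
Photos: 66, 73, 80, 87, 94, 101, 108 → 115 (+7 each step).
Putting it together: 72 m climbed, 115 photos.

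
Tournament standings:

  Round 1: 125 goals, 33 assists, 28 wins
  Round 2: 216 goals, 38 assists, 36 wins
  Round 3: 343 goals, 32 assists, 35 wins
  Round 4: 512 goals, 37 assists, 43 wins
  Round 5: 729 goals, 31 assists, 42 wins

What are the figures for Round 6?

1000 goals, 36 assists, 50 wins

For the goals, perfect cubes: 5³, 6³, 7³, …: 125, 216, 343, 512, 729 → 1000.
Assists goes 33, 38, 32, 37, 31 → 36 (alternating steps +5, −6, +5, −6, …).
Wins: 28, 36, 35, 43, 42 → 50 (alternating steps +8, −1, +8, −1, …).
Putting it together: 1000 goals, 36 assists, 50 wins.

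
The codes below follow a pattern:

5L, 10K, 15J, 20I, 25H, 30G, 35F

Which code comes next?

First component: +5 each step; 5, 10, 15, 20, 25, 30, 35 → 40.
Letter goes L, K, J, I, H, G, F → E (letters move back 1 place in the alphabet).
Putting it together: 40E.

40E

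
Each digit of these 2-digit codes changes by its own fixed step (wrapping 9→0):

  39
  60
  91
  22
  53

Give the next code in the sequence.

84

First digit — +3 each step, mod 10: 3, 6, 9, 2, 5 → 8.
Second digit goes 9, 0, 1, 2, 3 → 4 (+1 each step, mod 10).
So the next code is 84.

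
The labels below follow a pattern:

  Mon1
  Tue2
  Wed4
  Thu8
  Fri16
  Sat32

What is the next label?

Day — runs through the weekdays Mon→Sun: Mon, Tue, Wed, Thu, Fri, Sat → Sun.
Second component: ×2 each step, so 1, 2, 4, 8, 16, 32 → 64.
Putting it together: Sun64.

Sun64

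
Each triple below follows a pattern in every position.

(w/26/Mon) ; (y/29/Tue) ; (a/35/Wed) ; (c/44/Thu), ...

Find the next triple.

(e/56/Fri)

Letter: letters move forward 2 places in the alphabet, wrapping Z→A, so w, y, a, c → e.
Second value — differences are 3, 6, 9, … (increasing by 3 each time): 26, 29, 35, 44 → 56.
Day: runs through the weekdays Mon→Sun; Mon, Tue, Wed, Thu → Fri.
Putting it together: (e/56/Fri).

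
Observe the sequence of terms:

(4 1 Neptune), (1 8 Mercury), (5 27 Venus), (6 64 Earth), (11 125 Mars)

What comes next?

(17 216 Jupiter)

For the first part, each term is the sum of the two before it: 4, 1, 5, 6, 11 → 17.
Second part — perfect cubes: 1³, 2³, 3³, …: 1, 8, 27, 64, 125 → 216.
Planet: runs through the planets Mercury→Neptune; Neptune, Mercury, Venus, Earth, Mars → Jupiter.
Putting it together: (17 216 Jupiter).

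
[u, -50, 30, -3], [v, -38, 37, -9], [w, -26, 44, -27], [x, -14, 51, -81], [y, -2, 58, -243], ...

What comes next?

Letter — letters move forward 1 place in the alphabet: u, v, w, x, y → z.
For the second value, +12 each step: -50, -38, -26, -14, -2 → 10.
Third value: 30, 37, 44, 51, 58 → 65 (+7 each step).
Fourth value goes -3, -9, -27, -81, -243 → -729 (×3 each step).
So the next 4-tuple is [z, 10, 65, -729].

[z, 10, 65, -729]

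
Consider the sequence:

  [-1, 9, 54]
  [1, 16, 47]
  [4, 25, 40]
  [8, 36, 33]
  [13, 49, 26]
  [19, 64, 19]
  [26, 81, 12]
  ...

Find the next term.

First slot: differences are 2, 3, 4, … (increasing by 1 each time), so -1, 1, 4, 8, 13, 19, 26 → 34.
Second slot: 9, 16, 25, 36, 49, 64, 81 → 100 (perfect squares: 3², 4², 5², …).
Third slot: −7 each step, so 54, 47, 40, 33, 26, 19, 12 → 5.
So the next term is [34, 100, 5].

[34, 100, 5]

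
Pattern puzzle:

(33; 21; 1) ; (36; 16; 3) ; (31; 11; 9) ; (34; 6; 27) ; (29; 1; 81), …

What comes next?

(32; -4; 243)

First component: alternating steps +3, −5, +3, −5, …, so 33, 36, 31, 34, 29 → 32.
Second component: 21, 16, 11, 6, 1 → -4 (−5 each step).
Third component: 1, 3, 9, 27, 81 → 243 (×3 each step).
Putting it together: (32; -4; 243).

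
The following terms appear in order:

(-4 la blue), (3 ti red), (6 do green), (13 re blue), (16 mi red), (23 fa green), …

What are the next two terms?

(26 sol blue), (33 la red)

First entry — alternating steps +7, +3, +7, +3, …: -4, 3, 6, 13, 16, 23 → 26 → 33.
Note: la, ti, do, re, mi, fa → sol → la (runs through the solfège scale do→ti).
Colour: repeats blue → red → green, so blue, red, green, blue, red, green → blue → red.
Putting the parts together: (26 sol blue) and then (33 la red).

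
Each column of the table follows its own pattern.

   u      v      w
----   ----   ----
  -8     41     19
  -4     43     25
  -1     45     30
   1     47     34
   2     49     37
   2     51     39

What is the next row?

1  53  40

Column u — differences are 4, 3, 2, … (decreasing by 1 each time): -8, -4, -1, 1, 2, 2 → 1.
Column v: 41, 43, 45, 47, 49, 51 → 53 (+2 each step).
Column w: differences are 6, 5, 4, … (decreasing by 1 each time), so 19, 25, 30, 34, 37, 39 → 40.
Combining the parts gives 1  53  40.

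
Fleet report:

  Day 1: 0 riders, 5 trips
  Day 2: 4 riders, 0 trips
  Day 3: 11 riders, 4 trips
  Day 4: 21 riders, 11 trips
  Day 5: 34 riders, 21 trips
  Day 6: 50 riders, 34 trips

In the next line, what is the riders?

Riders: differences are 4, 7, 10, … (increasing by 3 each time); 0, 4, 11, 21, 34, 50 → 69.

69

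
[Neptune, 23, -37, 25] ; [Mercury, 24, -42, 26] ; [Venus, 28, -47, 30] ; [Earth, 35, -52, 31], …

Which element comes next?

[Mars, 45, -57, 35]

Planet — runs through the planets Mercury→Neptune: Neptune, Mercury, Venus, Earth → Mars.
For the second entry, differences are 1, 4, 7, … (increasing by 3 each time): 23, 24, 28, 35 → 45.
Third entry goes -37, -42, -47, -52 → -57 (−5 each step).
Fourth entry: alternating steps +1, +4, +1, +4, …, so 25, 26, 30, 31 → 35.
Putting it together: [Mars, 45, -57, 35].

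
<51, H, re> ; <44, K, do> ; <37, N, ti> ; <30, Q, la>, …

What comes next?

First value: −7 each step, so 51, 44, 37, 30 → 23.
Letter — letters move forward 3 places in the alphabet: H, K, N, Q → T.
Note — runs backward through the solfège scale do→ti: re, do, ti, la → sol.
Putting it together: <23, T, sol>.

<23, T, sol>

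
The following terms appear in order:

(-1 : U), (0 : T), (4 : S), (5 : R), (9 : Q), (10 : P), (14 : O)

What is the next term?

First entry — alternating steps +1, +4, +1, +4, …: -1, 0, 4, 5, 9, 10, 14 → 15.
Letter: letters move back 1 place in the alphabet, so U, T, S, R, Q, P, O → N.
Combining the parts gives (15 : N).

(15 : N)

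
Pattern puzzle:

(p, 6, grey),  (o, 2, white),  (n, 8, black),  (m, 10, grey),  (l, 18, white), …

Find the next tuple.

Letter: p, o, n, m, l → k (letters move back 1 place in the alphabet).
For the second slot, each term is the sum of the two before it: 6, 2, 8, 10, 18 → 28.
Shade goes grey, white, black, grey, white → black (repeats grey → white → black).
So the next tuple is (k, 28, black).

(k, 28, black)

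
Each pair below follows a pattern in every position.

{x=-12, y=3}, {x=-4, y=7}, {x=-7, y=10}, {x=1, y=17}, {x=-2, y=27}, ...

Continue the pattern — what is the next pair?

X: alternating steps +8, −3, +8, −3, …, so -12, -4, -7, 1, -2 → 6.
Y: 3, 7, 10, 17, 27 → 44 (each term is the sum of the two before it).
So the next pair is {x=6, y=44}.

{x=6, y=44}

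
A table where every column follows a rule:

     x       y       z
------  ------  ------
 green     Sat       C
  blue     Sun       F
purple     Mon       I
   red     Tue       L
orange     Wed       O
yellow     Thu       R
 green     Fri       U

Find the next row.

blue  Sat  X

Column x: repeats green → blue → purple → red → orange → yellow; green, blue, purple, red, orange, yellow, green → blue.
Column y: runs through the weekdays Mon→Sun, so Sat, Sun, Mon, Tue, Wed, Thu, Fri → Sat.
Column z: letters move forward 3 places in the alphabet, so C, F, I, L, O, R, U → X.
Putting it together: blue  Sat  X.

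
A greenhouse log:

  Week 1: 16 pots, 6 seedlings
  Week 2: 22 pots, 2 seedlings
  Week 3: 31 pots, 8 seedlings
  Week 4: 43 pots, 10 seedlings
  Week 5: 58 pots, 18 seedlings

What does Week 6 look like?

76 pots, 28 seedlings

For the pots, differences are 6, 9, 12, … (increasing by 3 each time): 16, 22, 31, 43, 58 → 76.
Seedlings: each term is the sum of the two before it; 6, 2, 8, 10, 18 → 28.
Putting it together: 76 pots, 28 seedlings.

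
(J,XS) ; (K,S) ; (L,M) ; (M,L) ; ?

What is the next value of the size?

For the size, runs through clothing sizes XS→XL: XS, S, M, L → XL.

XL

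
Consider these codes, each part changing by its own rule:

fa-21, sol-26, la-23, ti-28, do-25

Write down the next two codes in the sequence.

Note: fa, sol, la, ti, do → re → mi (runs through the solfège scale do→ti).
Second component — alternating steps +5, −3, +5, −3, …: 21, 26, 23, 28, 25 → 30 → 27.
Putting the parts together: re-30 and then mi-27.

re-30 then mi-27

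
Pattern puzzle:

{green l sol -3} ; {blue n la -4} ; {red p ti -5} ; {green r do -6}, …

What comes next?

{blue t re -7}

Colour — repeats green → blue → red: green, blue, red, green → blue.
Letter: letters move forward 2 places in the alphabet; l, n, p, r → t.
Note: sol, la, ti, do → re (runs through the solfège scale do→ti).
Fourth entry: -3, -4, -5, -6 → -7 (−1 each step).
Putting it together: {blue t re -7}.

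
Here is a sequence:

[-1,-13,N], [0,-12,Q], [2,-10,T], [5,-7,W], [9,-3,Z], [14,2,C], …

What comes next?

[20,8,F]

First component — differences are 1, 2, 3, … (increasing by 1 each time): -1, 0, 2, 5, 9, 14 → 20.
Second component: always 12 less than the first component, so -13, -12, -10, -7, -3, 2 → 8.
Letter — letters move forward 3 places in the alphabet, wrapping Z→A: N, Q, T, W, Z, C → F.
Putting it together: [20,8,F].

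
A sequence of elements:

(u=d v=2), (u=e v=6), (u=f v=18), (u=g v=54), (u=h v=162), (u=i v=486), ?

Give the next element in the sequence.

For the u, letters move forward 1 place in the alphabet: d, e, f, g, h, i → j.
For the v, ×3 each step: 2, 6, 18, 54, 162, 486 → 1458.
Putting it together: (u=j v=1458).

(u=j v=1458)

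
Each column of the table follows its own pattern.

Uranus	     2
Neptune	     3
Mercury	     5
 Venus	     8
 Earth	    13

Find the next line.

Mars  21

Planet: Uranus, Neptune, Mercury, Venus, Earth → Mars (runs through the planets Mercury→Neptune).
Second component: 2, 3, 5, 8, 13 → 21 (each term is the sum of the two before it).
Putting it together: Mars  21.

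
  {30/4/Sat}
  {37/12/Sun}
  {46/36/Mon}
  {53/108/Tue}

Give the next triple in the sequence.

{62/324/Wed}

First slot: alternating steps +7, +9, +7, +9, …; 30, 37, 46, 53 → 62.
Second slot goes 4, 12, 36, 108 → 324 (×3 each step).
Day — runs through the weekdays Mon→Sun: Sat, Sun, Mon, Tue → Wed.
So the next triple is {62/324/Wed}.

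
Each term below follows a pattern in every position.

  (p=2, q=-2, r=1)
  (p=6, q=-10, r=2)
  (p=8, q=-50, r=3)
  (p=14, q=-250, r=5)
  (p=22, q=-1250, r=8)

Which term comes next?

P: 2, 6, 8, 14, 22 → 36 (each term is the sum of the two before it).
Q: ×5 each step, so -2, -10, -50, -250, -1250 → -6250.
R: each term is the sum of the two before it; 1, 2, 3, 5, 8 → 13.
Putting it together: (p=36, q=-6250, r=13).

(p=36, q=-6250, r=13)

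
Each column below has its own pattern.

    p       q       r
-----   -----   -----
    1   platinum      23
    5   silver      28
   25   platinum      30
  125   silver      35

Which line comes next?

Column p: 1, 5, 25, 125 → 625 (×5 each step).
Column q — alternates platinum ↔ silver: platinum, silver, platinum, silver → platinum.
For the column r, alternating steps +5, +2, +5, +2, …: 23, 28, 30, 35 → 37.
Putting it together: 625  platinum  37.

625  platinum  37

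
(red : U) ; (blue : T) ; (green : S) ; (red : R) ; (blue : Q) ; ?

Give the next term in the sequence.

Colour: red, blue, green, red, blue → green (repeats red → blue → green).
For the letter, letters move back 1 place in the alphabet: U, T, S, R, Q → P.
So the next term is (green : P).

(green : P)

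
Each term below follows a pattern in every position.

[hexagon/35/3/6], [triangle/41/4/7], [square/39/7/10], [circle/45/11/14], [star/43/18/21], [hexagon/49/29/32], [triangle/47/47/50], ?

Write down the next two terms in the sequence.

Shape: repeats hexagon → triangle → square → circle → star; hexagon, triangle, square, circle, star, hexagon, triangle → square → circle.
Second value: alternating steps +6, −2, +6, −2, …, so 35, 41, 39, 45, 43, 49, 47 → 53 → 51.
Third value goes 3, 4, 7, 11, 18, 29, 47 → 76 → 123 (each term is the sum of the two before it).
Fourth value: 6, 7, 10, 14, 21, 32, 50 → 79 → 126 (always 3 more than the third value).
Putting the parts together: [square/53/76/79] and then [circle/51/123/126].

[square/53/76/79], [circle/51/123/126]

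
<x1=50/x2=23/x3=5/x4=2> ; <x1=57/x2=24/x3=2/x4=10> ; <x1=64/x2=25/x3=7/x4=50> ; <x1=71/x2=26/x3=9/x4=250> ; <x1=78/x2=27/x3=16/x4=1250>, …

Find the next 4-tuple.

<x1=85/x2=28/x3=25/x4=6250>

X1 — +7 each step: 50, 57, 64, 71, 78 → 85.
X2: 23, 24, 25, 26, 27 → 28 (+1 each step).
X3: 5, 2, 7, 9, 16 → 25 (each term is the sum of the two before it).
X4 — ×5 each step: 2, 10, 50, 250, 1250 → 6250.
Putting it together: <x1=85/x2=28/x3=25/x4=6250>.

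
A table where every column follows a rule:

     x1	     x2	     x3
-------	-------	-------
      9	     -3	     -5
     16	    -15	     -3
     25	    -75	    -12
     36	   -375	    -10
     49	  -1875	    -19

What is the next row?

Column x1: perfect squares: 3², 4², 5², …, so 9, 16, 25, 36, 49 → 64.
Column x2: -3, -15, -75, -375, -1875 → -9375 (×5 each step).
Column x3 — alternating steps +2, −9, +2, −9, …: -5, -3, -12, -10, -19 → -17.
So the next row is 64  -9375  -17.

64  -9375  -17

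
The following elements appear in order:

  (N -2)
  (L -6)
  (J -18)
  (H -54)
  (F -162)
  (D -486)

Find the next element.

Letter: N, L, J, H, F, D → B (letters move back 2 places in the alphabet).
Second slot: ×3 each step; -2, -6, -18, -54, -162, -486 → -1458.
So the next element is (B -1458).

(B -1458)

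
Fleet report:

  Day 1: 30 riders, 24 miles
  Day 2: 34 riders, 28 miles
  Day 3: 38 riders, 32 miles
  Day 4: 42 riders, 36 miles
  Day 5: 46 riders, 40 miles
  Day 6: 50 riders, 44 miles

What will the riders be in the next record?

Riders goes 30, 34, 38, 42, 46, 50 → 54 (+4 each step).
Miles — always 6 less than the riders: 24, 28, 32, 36, 40, 44 → 48.

54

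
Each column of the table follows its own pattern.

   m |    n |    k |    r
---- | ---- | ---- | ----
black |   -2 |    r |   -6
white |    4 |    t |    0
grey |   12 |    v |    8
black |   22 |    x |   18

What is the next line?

white  34  z  30

Column m — repeats black → white → grey: black, white, grey, black → white.
For the column n, differences are 6, 8, 10, … (increasing by 2 each time): -2, 4, 12, 22 → 34.
Column k goes r, t, v, x → z (letters move forward 2 places in the alphabet).
Column r: always 4 less than the column n, so -6, 0, 8, 18 → 30.
Combining the parts gives white  34  z  30.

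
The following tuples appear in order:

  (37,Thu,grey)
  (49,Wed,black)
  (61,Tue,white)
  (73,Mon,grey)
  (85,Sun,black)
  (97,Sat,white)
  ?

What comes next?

(109,Fri,grey)

First component — +12 each step: 37, 49, 61, 73, 85, 97 → 109.
Day: runs backward through the weekdays Mon→Sun, so Thu, Wed, Tue, Mon, Sun, Sat → Fri.
Shade goes grey, black, white, grey, black, white → grey (repeats grey → black → white).
So the next tuple is (109,Fri,grey).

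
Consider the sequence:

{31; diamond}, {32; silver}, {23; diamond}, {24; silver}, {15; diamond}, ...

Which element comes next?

First component goes 31, 32, 23, 24, 15 → 16 (alternating steps +1, −9, +1, −9, …).
Rank goes diamond, silver, diamond, silver, diamond → silver (alternates diamond ↔ silver).
Combining the parts gives {16; silver}.

{16; silver}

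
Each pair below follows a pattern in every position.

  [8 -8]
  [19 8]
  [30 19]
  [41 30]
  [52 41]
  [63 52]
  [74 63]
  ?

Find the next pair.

[85 74]

First entry: +11 each step; 8, 19, 30, 41, 52, 63, 74 → 85.
Second entry: -8, 8, 19, 30, 41, 52, 63 → 74 (always the previous value of the first entry).
Putting it together: [85 74].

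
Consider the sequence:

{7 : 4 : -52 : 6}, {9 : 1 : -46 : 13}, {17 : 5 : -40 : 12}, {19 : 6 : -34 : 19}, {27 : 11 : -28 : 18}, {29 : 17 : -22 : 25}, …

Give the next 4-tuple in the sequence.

{37 : 28 : -16 : 24}

First value: alternating steps +2, +8, +2, +8, …; 7, 9, 17, 19, 27, 29 → 37.
Second value — each term is the sum of the two before it: 4, 1, 5, 6, 11, 17 → 28.
For the third value, +6 each step: -52, -46, -40, -34, -28, -22 → -16.
For the fourth value, alternating steps +7, −1, +7, −1, …: 6, 13, 12, 19, 18, 25 → 24.
So the next 4-tuple is {37 : 28 : -16 : 24}.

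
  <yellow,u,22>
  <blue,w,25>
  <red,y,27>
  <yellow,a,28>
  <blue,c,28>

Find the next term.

Colour: repeats yellow → blue → red, so yellow, blue, red, yellow, blue → red.
Letter goes u, w, y, a, c → e (letters move forward 2 places in the alphabet, wrapping Z→A).
Third slot goes 22, 25, 27, 28, 28 → 27 (differences are 3, 2, 1, … (decreasing by 1 each time)).
Combining the parts gives <red,e,27>.

<red,e,27>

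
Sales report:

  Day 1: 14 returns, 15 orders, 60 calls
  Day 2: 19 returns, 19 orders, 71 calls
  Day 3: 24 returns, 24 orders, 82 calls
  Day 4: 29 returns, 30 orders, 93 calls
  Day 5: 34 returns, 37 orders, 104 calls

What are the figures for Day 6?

Returns: +5 each step; 14, 19, 24, 29, 34 → 39.
Orders: differences are 4, 5, 6, … (increasing by 1 each time); 15, 19, 24, 30, 37 → 45.
For the calls, +11 each step: 60, 71, 82, 93, 104 → 115.
Combining the parts gives 39 returns, 45 orders, 115 calls.

39 returns, 45 orders, 115 calls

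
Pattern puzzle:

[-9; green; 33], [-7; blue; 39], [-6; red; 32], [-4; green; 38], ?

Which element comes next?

First slot: -9, -7, -6, -4 → -3 (alternating steps +2, +1, +2, +1, …).
Colour: repeats green → blue → red; green, blue, red, green → blue.
Third slot: alternating steps +6, −7, +6, −7, …, so 33, 39, 32, 38 → 31.
So the next element is [-3; blue; 31].

[-3; blue; 31]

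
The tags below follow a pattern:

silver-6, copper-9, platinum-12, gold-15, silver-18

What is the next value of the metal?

Metal: repeats silver → copper → platinum → gold; silver, copper, platinum, gold, silver → copper.

copper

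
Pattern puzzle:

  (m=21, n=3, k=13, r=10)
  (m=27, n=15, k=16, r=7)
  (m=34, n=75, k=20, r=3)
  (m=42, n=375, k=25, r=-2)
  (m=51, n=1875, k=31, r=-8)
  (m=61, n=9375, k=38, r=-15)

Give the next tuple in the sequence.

(m=72, n=46875, k=46, r=-23)

M: 21, 27, 34, 42, 51, 61 → 72 (differences are 6, 7, 8, … (increasing by 1 each time)).
N: ×5 each step; 3, 15, 75, 375, 1875, 9375 → 46875.
K — differences are 3, 4, 5, … (increasing by 1 each time): 13, 16, 20, 25, 31, 38 → 46.
R: together with the k always sums to 23, so 10, 7, 3, -2, -8, -15 → -23.
So the next tuple is (m=72, n=46875, k=46, r=-23).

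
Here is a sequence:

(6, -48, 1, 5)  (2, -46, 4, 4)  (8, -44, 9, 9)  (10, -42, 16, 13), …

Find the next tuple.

First value: each term is the sum of the two before it, so 6, 2, 8, 10 → 18.
Second value: +2 each step; -48, -46, -44, -42 → -40.
For the third value, perfect squares: 1², 2², 3², …: 1, 4, 9, 16 → 25.
Fourth value: each term is the sum of the two before it; 5, 4, 9, 13 → 22.
So the next tuple is (18, -40, 25, 22).

(18, -40, 25, 22)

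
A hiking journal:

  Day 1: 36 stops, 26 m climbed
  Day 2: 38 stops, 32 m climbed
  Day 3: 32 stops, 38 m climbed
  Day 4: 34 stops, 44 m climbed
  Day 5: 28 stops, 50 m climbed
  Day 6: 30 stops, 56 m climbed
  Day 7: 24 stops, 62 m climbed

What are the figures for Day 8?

26 stops, 68 m climbed

For the stops, alternating steps +2, −6, +2, −6, …: 36, 38, 32, 34, 28, 30, 24 → 26.
M climbed goes 26, 32, 38, 44, 50, 56, 62 → 68 (+6 each step).
Putting it together: 26 stops, 68 m climbed.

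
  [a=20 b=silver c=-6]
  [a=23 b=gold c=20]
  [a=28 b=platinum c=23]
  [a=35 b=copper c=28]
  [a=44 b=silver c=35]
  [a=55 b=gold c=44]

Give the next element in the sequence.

For the a, differences are 3, 5, 7, … (increasing by 2 each time): 20, 23, 28, 35, 44, 55 → 68.
B: silver, gold, platinum, copper, silver, gold → platinum (repeats silver → gold → platinum → copper).
C goes -6, 20, 23, 28, 35, 44 → 55 (always the previous value of the a).
Combining the parts gives [a=68 b=platinum c=55].

[a=68 b=platinum c=55]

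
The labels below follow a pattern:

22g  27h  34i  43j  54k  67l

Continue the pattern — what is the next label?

82m

For the first component, differences are 5, 7, 9, … (increasing by 2 each time): 22, 27, 34, 43, 54, 67 → 82.
Letter goes g, h, i, j, k, l → m (letters move forward 1 place in the alphabet).
So the next label is 82m.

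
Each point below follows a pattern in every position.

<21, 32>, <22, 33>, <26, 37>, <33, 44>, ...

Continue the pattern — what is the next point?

<43, 54>

First component: 21, 22, 26, 33 → 43 (differences are 1, 4, 7, … (increasing by 3 each time)).
Second component goes 32, 33, 37, 44 → 54 (always 11 more than the first component).
Putting it together: <43, 54>.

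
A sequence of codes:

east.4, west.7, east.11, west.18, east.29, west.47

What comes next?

Direction: alternates east ↔ west; east, west, east, west, east, west → east.
Second component: each term is the sum of the two before it; 4, 7, 11, 18, 29, 47 → 76.
Combining the parts gives east.76.

east.76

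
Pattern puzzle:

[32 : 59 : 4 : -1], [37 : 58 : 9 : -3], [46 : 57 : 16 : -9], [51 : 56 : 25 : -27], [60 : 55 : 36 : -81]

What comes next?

[65 : 54 : 49 : -243]

First coordinate: 32, 37, 46, 51, 60 → 65 (alternating steps +5, +9, +5, +9, …).
Second coordinate: −1 each step, so 59, 58, 57, 56, 55 → 54.
Third coordinate — perfect squares: 2², 3², 4², …: 4, 9, 16, 25, 36 → 49.
Fourth coordinate: ×3 each step; -1, -3, -9, -27, -81 → -243.
Combining the parts gives [65 : 54 : 49 : -243].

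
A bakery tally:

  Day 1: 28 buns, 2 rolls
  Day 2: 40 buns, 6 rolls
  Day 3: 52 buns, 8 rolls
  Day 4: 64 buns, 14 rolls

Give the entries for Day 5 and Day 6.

76 buns, 22 rolls; 88 buns, 36 rolls

Buns: +12 each step, so 28, 40, 52, 64 → 76 → 88.
Rolls — each term is the sum of the two before it: 2, 6, 8, 14 → 22 → 36.
So the next two lines are 76 buns, 22 rolls and 88 buns, 36 rolls.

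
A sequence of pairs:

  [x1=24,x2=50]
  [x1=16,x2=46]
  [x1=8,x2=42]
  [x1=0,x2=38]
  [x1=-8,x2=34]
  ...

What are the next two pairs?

[x1=-16,x2=30], [x1=-24,x2=26]

X1 — −8 each step: 24, 16, 8, 0, -8 → -16 → -24.
For the x2, −4 each step: 50, 46, 42, 38, 34 → 30 → 26.
So the next two pairs are [x1=-16,x2=30] and [x1=-24,x2=26].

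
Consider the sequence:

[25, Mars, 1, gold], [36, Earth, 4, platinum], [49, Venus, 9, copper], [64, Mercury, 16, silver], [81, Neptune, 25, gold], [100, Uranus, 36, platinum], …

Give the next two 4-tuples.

[121, Saturn, 49, copper], [144, Jupiter, 64, silver]

First entry goes 25, 36, 49, 64, 81, 100 → 121 → 144 (perfect squares: 5², 6², 7², …).
Planet — runs backward through the planets Mercury→Neptune: Mars, Earth, Venus, Mercury, Neptune, Uranus → Saturn → Jupiter.
Third entry: perfect squares: 1², 2², 3², …; 1, 4, 9, 16, 25, 36 → 49 → 64.
For the metal, repeats gold → platinum → copper → silver: gold, platinum, copper, silver, gold, platinum → copper → silver.
So the next two 4-tuples are [121, Saturn, 49, copper] and [144, Jupiter, 64, silver].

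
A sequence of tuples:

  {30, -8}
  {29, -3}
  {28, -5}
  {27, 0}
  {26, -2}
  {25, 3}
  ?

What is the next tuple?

{24, 1}

First coordinate — −1 each step: 30, 29, 28, 27, 26, 25 → 24.
Second coordinate: -8, -3, -5, 0, -2, 3 → 1 (alternating steps +5, −2, +5, −2, …).
Combining the parts gives {24, 1}.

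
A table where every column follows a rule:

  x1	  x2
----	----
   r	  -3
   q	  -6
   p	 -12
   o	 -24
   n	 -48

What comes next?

m  -96

Column x1: letters move back 1 place in the alphabet; r, q, p, o, n → m.
Column x2 goes -3, -6, -12, -24, -48 → -96 (×2 each step).
Putting it together: m  -96.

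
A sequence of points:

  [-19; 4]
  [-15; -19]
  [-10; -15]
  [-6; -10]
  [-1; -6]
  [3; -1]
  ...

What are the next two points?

First part — alternating steps +4, +5, +4, +5, …: -19, -15, -10, -6, -1, 3 → 8 → 12.
Second part goes 4, -19, -15, -10, -6, -1 → 3 → 8 (always the previous value of the first part).
So the next two points are [8; 3] and [12; 8].

[8; 3], [12; 8]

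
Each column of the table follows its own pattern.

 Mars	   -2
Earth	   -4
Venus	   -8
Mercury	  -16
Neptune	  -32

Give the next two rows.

Planet — runs backward through the planets Mercury→Neptune: Mars, Earth, Venus, Mercury, Neptune → Uranus → Saturn.
For the second component, ×2 each step: -2, -4, -8, -16, -32 → -64 → -128.
So the next two rows are Uranus  -64 and Saturn  -128.

Uranus  -64; Saturn  -128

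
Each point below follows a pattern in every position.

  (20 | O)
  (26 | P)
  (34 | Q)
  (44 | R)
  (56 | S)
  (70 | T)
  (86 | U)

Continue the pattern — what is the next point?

(104 | V)

First slot — differences are 6, 8, 10, … (increasing by 2 each time): 20, 26, 34, 44, 56, 70, 86 → 104.
Letter — letters move forward 1 place in the alphabet: O, P, Q, R, S, T, U → V.
So the next point is (104 | V).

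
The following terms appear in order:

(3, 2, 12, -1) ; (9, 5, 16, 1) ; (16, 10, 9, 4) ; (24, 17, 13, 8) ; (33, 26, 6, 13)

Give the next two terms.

First component — differences are 6, 7, 8, … (increasing by 1 each time): 3, 9, 16, 24, 33 → 43 → 54.
Second component: differences are 3, 5, 7, … (increasing by 2 each time), so 2, 5, 10, 17, 26 → 37 → 50.
For the third component, alternating steps +4, −7, +4, −7, …: 12, 16, 9, 13, 6 → 10 → 3.
For the fourth component, differences are 2, 3, 4, … (increasing by 1 each time): -1, 1, 4, 8, 13 → 19 → 26.
So the next two terms are (43, 37, 10, 19) and (54, 50, 3, 26).

(43, 37, 10, 19), (54, 50, 3, 26)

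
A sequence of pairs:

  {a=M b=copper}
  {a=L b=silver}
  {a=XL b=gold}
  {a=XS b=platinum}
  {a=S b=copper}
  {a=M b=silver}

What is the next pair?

A: M, L, XL, XS, S, M → L (repeats M → L → XL → XS → S).
B: repeats copper → silver → gold → platinum; copper, silver, gold, platinum, copper, silver → gold.
Combining the parts gives {a=L b=gold}.

{a=L b=gold}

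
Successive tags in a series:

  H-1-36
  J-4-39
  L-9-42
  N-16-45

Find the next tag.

For the letter, letters move forward 2 places in the alphabet: H, J, L, N → P.
Second component goes 1, 4, 9, 16 → 25 (perfect squares: 1², 2², 3², …).
Third component: +3 each step, so 36, 39, 42, 45 → 48.
So the next tag is P-25-48.

P-25-48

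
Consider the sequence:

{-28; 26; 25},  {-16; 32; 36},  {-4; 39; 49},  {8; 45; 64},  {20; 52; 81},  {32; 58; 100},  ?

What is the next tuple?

First value: -28, -16, -4, 8, 20, 32 → 44 (+12 each step).
For the second value, alternating steps +6, +7, +6, +7, …: 26, 32, 39, 45, 52, 58 → 65.
For the third value, perfect squares: 5², 6², 7², …: 25, 36, 49, 64, 81, 100 → 121.
So the next tuple is {44; 65; 121}.

{44; 65; 121}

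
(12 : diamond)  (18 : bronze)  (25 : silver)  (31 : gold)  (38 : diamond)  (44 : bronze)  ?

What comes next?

First component: alternating steps +6, +7, +6, +7, …, so 12, 18, 25, 31, 38, 44 → 51.
Rank goes diamond, bronze, silver, gold, diamond, bronze → silver (repeats diamond → bronze → silver → gold).
So the next element is (51 : silver).

(51 : silver)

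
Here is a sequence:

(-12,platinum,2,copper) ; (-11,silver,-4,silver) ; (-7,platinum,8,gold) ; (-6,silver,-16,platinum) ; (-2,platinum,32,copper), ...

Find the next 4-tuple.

First entry goes -12, -11, -7, -6, -2 → -1 (alternating steps +1, +4, +1, +4, …).
First metal: platinum, silver, platinum, silver, platinum → silver (alternates platinum ↔ silver).
Third entry goes 2, -4, 8, -16, 32 → -64 (×(-2) each step).
Second metal: repeats copper → silver → gold → platinum, so copper, silver, gold, platinum, copper → silver.
So the next 4-tuple is (-1,silver,-64,silver).

(-1,silver,-64,silver)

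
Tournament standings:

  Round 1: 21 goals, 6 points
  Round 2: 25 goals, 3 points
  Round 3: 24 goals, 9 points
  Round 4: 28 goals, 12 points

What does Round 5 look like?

Goals: alternating steps +4, −1, +4, −1, …, so 21, 25, 24, 28 → 27.
Points: each term is the sum of the two before it; 6, 3, 9, 12 → 21.
Putting it together: 27 goals, 21 points.

27 goals, 21 points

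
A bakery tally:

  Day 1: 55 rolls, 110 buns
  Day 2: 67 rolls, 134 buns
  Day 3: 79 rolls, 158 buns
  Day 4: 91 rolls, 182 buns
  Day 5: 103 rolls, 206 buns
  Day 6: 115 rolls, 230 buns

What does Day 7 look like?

Rolls: 55, 67, 79, 91, 103, 115 → 127 (+12 each step).
Buns: always 2 × the rolls, so 110, 134, 158, 182, 206, 230 → 254.
Putting it together: 127 rolls, 254 buns.

127 rolls, 254 buns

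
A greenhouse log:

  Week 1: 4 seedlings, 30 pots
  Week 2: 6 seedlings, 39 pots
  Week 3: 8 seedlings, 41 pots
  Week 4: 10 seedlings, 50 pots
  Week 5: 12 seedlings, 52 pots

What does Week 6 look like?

Seedlings: +2 each step, so 4, 6, 8, 10, 12 → 14.
Pots: alternating steps +9, +2, +9, +2, …, so 30, 39, 41, 50, 52 → 61.
Putting it together: 14 seedlings, 61 pots.

14 seedlings, 61 pots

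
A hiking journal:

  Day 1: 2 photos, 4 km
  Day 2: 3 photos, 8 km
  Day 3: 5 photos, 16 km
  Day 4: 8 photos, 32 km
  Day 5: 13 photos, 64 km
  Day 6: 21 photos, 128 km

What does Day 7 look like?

34 photos, 256 km

Photos — each term is the sum of the two before it: 2, 3, 5, 8, 13, 21 → 34.
Km: 4, 8, 16, 32, 64, 128 → 256 (×2 each step).
So the next record is 34 photos, 256 km.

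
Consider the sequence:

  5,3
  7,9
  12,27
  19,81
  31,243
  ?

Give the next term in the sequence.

50,729

First value goes 5, 7, 12, 19, 31 → 50 (each term is the sum of the two before it).
Second value — ×3 each step: 3, 9, 27, 81, 243 → 729.
Combining the parts gives 50,729.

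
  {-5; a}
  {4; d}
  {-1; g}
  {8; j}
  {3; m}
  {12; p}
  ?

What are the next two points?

First entry — alternating steps +9, −5, +9, −5, …: -5, 4, -1, 8, 3, 12 → 7 → 16.
Letter goes a, d, g, j, m, p → s → v (letters move forward 3 places in the alphabet).
So the next two points are {7; s} and {16; v}.

{7; s}, {16; v}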